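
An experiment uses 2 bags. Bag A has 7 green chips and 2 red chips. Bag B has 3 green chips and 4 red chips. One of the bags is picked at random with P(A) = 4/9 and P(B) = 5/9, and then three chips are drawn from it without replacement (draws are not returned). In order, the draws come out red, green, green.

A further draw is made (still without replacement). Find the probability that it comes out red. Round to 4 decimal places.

0.4359

Compute the likelihood of the observed sequence for each case: P(data | bag A) = (2/9)(7/8)(6/7) = 1/6; P(data | bag B) = (4/7)(3/6)(2/5) = 4/35.
The prior-weighted likelihoods are 4/9 · 1/6 = 2/27, 5/9 · 4/35 = 4/63; summing to 26/189.
Normalising, the posterior is P(bag A | data) = 7/13, P(bag B | data) = 6/13.
The predictive probability is P(red next | data) = (1/6)(7/13) + (3/4)(6/13) = 17/39.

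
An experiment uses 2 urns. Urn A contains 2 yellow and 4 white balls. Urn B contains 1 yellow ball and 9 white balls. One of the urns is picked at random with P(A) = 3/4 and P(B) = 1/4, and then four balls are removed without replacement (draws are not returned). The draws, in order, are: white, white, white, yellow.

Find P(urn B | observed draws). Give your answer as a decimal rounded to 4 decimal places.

Compute the likelihood of the observed sequence for each case: P(data | urn A) = (4/6)(3/5)(2/4)(2/3) = 2/15; P(data | urn B) = (9/10)(8/9)(7/8)(1/7) = 1/10.
The prior-weighted likelihoods are 3/4 · 2/15 = 1/10, 1/4 · 1/10 = 1/40; with total 1/8.
Hence P(urn B | data) = (1/40) / (1/8) = 1/5.

0.2000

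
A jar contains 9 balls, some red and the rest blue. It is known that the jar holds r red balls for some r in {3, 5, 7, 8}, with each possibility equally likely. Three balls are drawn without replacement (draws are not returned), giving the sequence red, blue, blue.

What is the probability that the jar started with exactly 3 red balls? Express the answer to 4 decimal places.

0.5488

The likelihood of the observed sequence under each hypothesis: P(data | r = 3) = (3/9)(6/8)(5/7) = 5/28; P(data | r = 5) = (5/9)(4/8)(3/7) = 5/42; P(data | r = 7) = (7/9)(2/8)(1/7) = 1/36; P(data | r = 8) = (8/9)(1/8)(0/7) = 0.
Weighting by the prior gives 1/4 · 5/28 = 5/112, 1/4 · 5/42 = 5/168, 1/4 · 1/36 = 1/144, 1/4 · 0 = 0; these sum to 41/504.
Hence P(r = 3 | data) = (5/112) / (41/504) = 45/82.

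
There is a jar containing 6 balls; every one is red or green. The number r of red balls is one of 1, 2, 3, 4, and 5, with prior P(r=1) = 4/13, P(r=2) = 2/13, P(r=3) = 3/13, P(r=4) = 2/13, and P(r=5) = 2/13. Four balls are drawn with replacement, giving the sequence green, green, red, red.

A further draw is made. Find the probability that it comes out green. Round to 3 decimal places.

The likelihood of the observed sequence under each hypothesis: P(data | r = 1) = (5/6)(5/6)(1/6)(1/6) = 0.01929; P(data | r = 2) = (4/6)(4/6)(2/6)(2/6) = 0.049383; P(data | r = 3) = (3/6)(3/6)(3/6)(3/6) = 0.0625; P(data | r = 4) = (2/6)(2/6)(4/6)(4/6) = 0.049383; P(data | r = 5) = (1/6)(1/6)(5/6)(5/6) = 0.01929.
Multiplying each by its prior: 4/13 · 0.01929 = 0.0059354, 2/13 · 0.049383 = 0.0075973, 3/13 · 0.0625 = 0.014423, 2/13 · 0.049383 = 0.0075973, 2/13 · 0.01929 = 0.0029677; with total 0.038521.
The posterior is then P(r = 1 | data) = 0.15408, P(r = 2 | data) = 0.19723, P(r = 3 | data) = 0.37442, P(r = 4 | data) = 0.19723, P(r = 5 | data) = 0.077042.
The predictive probability is P(green next | data) = (5/6)(0.15408) + (2/3)(0.19723) + (1/2)(0.37442) + (1/3)(0.19723) + (1/6)(0.077042) = 0.52568.

0.526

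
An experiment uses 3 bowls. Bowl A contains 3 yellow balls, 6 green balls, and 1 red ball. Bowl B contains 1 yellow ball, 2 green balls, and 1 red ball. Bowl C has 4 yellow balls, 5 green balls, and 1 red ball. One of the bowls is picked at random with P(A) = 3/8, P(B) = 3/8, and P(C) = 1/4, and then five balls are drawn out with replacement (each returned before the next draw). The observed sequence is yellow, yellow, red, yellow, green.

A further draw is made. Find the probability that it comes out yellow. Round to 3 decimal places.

0.320

The likelihood of the observed sequence under each hypothesis: P(data | bowl A) = (3/10)(3/10)(1/10)(3/10)(6/10) = 0.00162; P(data | bowl B) = (1/4)(1/4)(1/4)(1/4)(2/4) = 0.0019531; P(data | bowl C) = (4/10)(4/10)(1/10)(4/10)(5/10) = 0.0032.
Weighting by the prior gives 3/8 · 0.00162 = 0.0006075, 3/8 · 0.0019531 = 0.00073242, 1/4 · 0.0032 = 0.0008; summing to 0.0021399.
The posterior is then P(bowl A | data) = 0.28389, P(bowl B | data) = 0.34227, P(bowl C | data) = 0.37385.
So P(yellow next | data) = Σ P(yellow next | H) P(H | data) = (3/10)(0.28389) + (1/4)(0.34227) + (2/5)(0.37385) = 0.32027.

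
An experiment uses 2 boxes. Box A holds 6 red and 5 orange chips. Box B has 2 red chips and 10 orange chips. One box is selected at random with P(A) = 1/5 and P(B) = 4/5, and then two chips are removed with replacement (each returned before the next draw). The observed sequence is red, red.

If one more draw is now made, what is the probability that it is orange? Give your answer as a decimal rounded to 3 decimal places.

Under each hypothesis, the probability of the observed sequence is: P(data | box A) = (6/11)(6/11) = 0.29752; P(data | box B) = (2/12)(2/12) = 0.027778.
Weighting by the prior gives 1/5 · 0.29752 = 0.059504, 4/5 · 0.027778 = 0.022222; these sum to 0.081726.
Dividing through by the total gives posterior P(box A | data) = 0.72809, P(box B | data) = 0.27191.
So P(orange next | data) = Σ P(orange next | H) P(H | data) = (5/11)(0.72809) + (5/6)(0.27191) = 0.55754.

0.558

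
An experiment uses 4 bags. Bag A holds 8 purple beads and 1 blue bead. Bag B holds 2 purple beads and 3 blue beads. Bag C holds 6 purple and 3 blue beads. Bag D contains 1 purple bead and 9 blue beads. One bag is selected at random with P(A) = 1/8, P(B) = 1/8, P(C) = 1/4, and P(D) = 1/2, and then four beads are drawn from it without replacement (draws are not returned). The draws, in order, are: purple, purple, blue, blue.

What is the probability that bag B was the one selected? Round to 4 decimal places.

The likelihood of the observed sequence under each hypothesis: P(data | bag A) = (8/9)(7/8)(1/7)(0/6) = 0; P(data | bag B) = (2/5)(1/4)(3/3)(2/2) = 1/10; P(data | bag C) = (6/9)(5/8)(3/7)(2/6) = 5/84; P(data | bag D) = (1/10)(0/9) = 0.
Weighting by the prior gives 1/8 · 0 = 0, 1/8 · 1/10 = 1/80, 1/4 · 5/84 = 5/336, 1/2 · 0 = 0; summing to 23/840.
So P(bag B | data) = (1/80) / (23/840) = 21/46.

0.4565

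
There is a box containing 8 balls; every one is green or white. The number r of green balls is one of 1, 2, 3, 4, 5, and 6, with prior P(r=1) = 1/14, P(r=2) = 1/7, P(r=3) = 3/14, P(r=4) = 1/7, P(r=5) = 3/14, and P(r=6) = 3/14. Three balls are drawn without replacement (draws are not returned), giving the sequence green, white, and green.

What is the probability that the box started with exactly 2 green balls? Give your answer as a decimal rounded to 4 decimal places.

0.0421

Compute the likelihood of the observed sequence for each case: P(data | r = 1) = (1/8)(7/7)(0/6) = 0; P(data | r = 2) = (2/8)(6/7)(1/6) = 1/28; P(data | r = 3) = (3/8)(5/7)(2/6) = 5/56; P(data | r = 4) = (4/8)(4/7)(3/6) = 1/7; P(data | r = 5) = (5/8)(3/7)(4/6) = 5/28; P(data | r = 6) = (6/8)(2/7)(5/6) = 5/28.
Weighting by the prior gives 1/14 · 0 = 0, 1/7 · 1/28 = 1/196, 3/14 · 5/56 = 15/784, 1/7 · 1/7 = 1/49, 3/14 · 5/28 = 15/392, 3/14 · 5/28 = 15/392; these sum to 95/784.
Hence P(r = 2 | data) = (1/196) / (95/784) = 4/95.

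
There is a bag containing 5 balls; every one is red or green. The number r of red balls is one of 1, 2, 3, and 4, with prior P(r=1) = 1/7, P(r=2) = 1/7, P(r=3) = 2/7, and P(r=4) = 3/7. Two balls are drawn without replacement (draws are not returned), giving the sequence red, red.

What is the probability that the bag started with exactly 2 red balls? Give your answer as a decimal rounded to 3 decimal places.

0.040

Compute the likelihood of the observed sequence for each case: P(data | r = 1) = (1/5)(0/4) = 0; P(data | r = 2) = (2/5)(1/4) = 1/10; P(data | r = 3) = (3/5)(2/4) = 3/10; P(data | r = 4) = (4/5)(3/4) = 3/5.
Weighting by the prior gives 1/7 · 0 = 0, 1/7 · 1/10 = 1/70, 2/7 · 3/10 = 3/35, 3/7 · 3/5 = 9/35; these sum to 5/14.
Hence P(r = 2 | data) = (1/70) / (5/14) = 1/25.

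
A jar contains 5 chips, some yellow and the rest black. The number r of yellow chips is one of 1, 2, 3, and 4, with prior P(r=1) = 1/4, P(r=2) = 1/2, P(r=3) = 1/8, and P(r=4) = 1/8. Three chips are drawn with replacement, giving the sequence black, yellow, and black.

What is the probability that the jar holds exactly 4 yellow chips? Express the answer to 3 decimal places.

0.033

The likelihood of the observed sequence under each hypothesis: P(data | r = 1) = (4/5)(1/5)(4/5) = 16/125; P(data | r = 2) = (3/5)(2/5)(3/5) = 18/125; P(data | r = 3) = (2/5)(3/5)(2/5) = 12/125; P(data | r = 4) = (1/5)(4/5)(1/5) = 4/125.
Multiplying each by its prior: 1/4 · 16/125 = 4/125, 1/2 · 18/125 = 9/125, 1/8 · 12/125 = 3/250, 1/8 · 4/125 = 1/250; summing to 3/25.
Hence P(r = 4 | data) = (1/250) / (3/25) = 1/30.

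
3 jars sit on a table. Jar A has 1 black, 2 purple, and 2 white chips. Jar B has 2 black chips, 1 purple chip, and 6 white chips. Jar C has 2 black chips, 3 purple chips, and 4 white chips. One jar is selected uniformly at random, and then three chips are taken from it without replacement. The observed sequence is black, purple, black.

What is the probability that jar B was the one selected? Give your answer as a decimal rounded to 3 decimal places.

For each hypothesis, P(data | H) works out to: P(data | jar A) = (1/5)(2/4)(0/3) = 0; P(data | jar B) = (2/9)(1/8)(1/7) = 1/252; P(data | jar C) = (2/9)(3/8)(1/7) = 1/84.
Multiplying each by its prior: 1/3 · 0 = 0, 1/3 · 1/252 = 1/756, 1/3 · 1/84 = 1/252; summing to 1/189.
So P(jar B | data) = (1/756) / (1/189) = 1/4.

0.250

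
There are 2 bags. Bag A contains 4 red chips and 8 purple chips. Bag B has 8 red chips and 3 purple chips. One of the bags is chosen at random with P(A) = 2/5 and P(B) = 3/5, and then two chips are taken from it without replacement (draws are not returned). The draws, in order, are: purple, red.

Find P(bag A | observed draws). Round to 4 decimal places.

0.4255

Compute the likelihood of the observed sequence for each case: P(data | bag A) = (8/12)(4/11) = 8/33; P(data | bag B) = (3/11)(8/10) = 12/55.
Weighting by the prior gives 2/5 · 8/33 = 16/165, 3/5 · 12/55 = 36/275; these sum to 188/825.
So P(bag A | data) = (16/165) / (188/825) = 20/47.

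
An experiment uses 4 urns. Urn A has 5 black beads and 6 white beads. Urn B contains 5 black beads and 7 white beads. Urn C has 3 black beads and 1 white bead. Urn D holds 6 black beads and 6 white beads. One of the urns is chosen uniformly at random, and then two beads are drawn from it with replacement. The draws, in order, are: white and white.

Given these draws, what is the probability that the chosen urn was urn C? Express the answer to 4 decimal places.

The likelihood of the observed sequence under each hypothesis: P(data | urn A) = (6/11)(6/11) = 0.29752; P(data | urn B) = (7/12)(7/12) = 0.34028; P(data | urn C) = (1/4)(1/4) = 0.0625; P(data | urn D) = (6/12)(6/12) = 0.25.
The prior-weighted likelihoods are 1/4 · 0.29752 = 0.07438, 1/4 · 0.34028 = 0.085069, 1/4 · 0.0625 = 0.015625, 1/4 · 0.25 = 0.0625; with total 0.23757.
By Bayes' rule, P(urn C | data) = (0.015625) / (0.23757) = 0.065769.

0.0658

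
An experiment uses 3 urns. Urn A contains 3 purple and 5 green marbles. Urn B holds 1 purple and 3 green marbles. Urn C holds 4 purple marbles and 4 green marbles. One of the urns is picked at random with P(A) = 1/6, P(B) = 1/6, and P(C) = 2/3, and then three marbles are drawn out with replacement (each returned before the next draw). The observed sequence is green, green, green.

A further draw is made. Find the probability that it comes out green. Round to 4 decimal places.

Compute the likelihood of the observed sequence for each case: P(data | urn A) = (5/8)(5/8)(5/8) = 0.24414; P(data | urn B) = (3/4)(3/4)(3/4) = 0.42188; P(data | urn C) = (4/8)(4/8)(4/8) = 0.125.
Multiplying each by its prior: 1/6 · 0.24414 = 0.04069, 1/6 · 0.42188 = 0.070312, 2/3 · 0.125 = 0.083333; with total 0.19434.
Dividing through by the total gives posterior P(urn A | data) = 0.20938, P(urn B | data) = 0.36181, P(urn C | data) = 0.42881.
Averaging over the posterior, P(green next | data) = (5/8)(0.20938) + (3/4)(0.36181) + (1/2)(0.42881) = 0.61662.

0.6166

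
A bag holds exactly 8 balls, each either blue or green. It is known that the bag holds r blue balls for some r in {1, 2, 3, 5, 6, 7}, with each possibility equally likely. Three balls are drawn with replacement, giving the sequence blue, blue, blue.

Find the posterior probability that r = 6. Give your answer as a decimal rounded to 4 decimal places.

For each hypothesis, P(data | H) works out to: P(data | r = 1) = (1/8)(1/8)(1/8) = 0.0019531; P(data | r = 2) = (2/8)(2/8)(2/8) = 0.015625; P(data | r = 3) = (3/8)(3/8)(3/8) = 0.052734; P(data | r = 5) = (5/8)(5/8)(5/8) = 0.24414; P(data | r = 6) = (6/8)(6/8)(6/8) = 0.42188; P(data | r = 7) = (7/8)(7/8)(7/8) = 0.66992.
Weighting by the prior gives 1/6 · 0.0019531 = 0.00032552, 1/6 · 0.015625 = 0.0026042, 1/6 · 0.052734 = 0.0087891, 1/6 · 0.24414 = 0.04069, 1/6 · 0.42188 = 0.070312, 1/6 · 0.66992 = 0.11165; summing to 0.23438.
Therefore the posterior P(r = 6 | data) = (0.070312) / (0.23438) = 0.3.

0.3000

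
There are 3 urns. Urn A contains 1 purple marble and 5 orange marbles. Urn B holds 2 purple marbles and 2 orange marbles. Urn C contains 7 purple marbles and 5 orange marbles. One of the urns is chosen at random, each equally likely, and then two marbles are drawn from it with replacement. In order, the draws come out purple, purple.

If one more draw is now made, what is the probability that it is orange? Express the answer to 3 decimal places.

For each hypothesis, P(data | H) works out to: P(data | urn A) = (1/6)(1/6) = 1/36; P(data | urn B) = (2/4)(2/4) = 1/4; P(data | urn C) = (7/12)(7/12) = 49/144.
Multiplying each by its prior: 1/3 · 1/36 = 1/108, 1/3 · 1/4 = 1/12, 1/3 · 49/144 = 49/432; these sum to 89/432.
Normalising, the posterior is P(urn A | data) = 4/89, P(urn B | data) = 36/89, P(urn C | data) = 49/89.
So P(orange next | data) = Σ P(orange next | H) P(H | data) = (5/6)(4/89) + (1/2)(36/89) + (5/12)(49/89) = 167/356.

0.469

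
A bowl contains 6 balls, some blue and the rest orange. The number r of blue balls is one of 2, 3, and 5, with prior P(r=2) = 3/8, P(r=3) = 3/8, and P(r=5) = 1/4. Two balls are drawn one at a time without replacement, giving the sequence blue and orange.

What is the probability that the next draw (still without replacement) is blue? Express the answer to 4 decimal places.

Under each hypothesis, the probability of the observed sequence is: P(data | r = 2) = (2/6)(4/5) = 4/15; P(data | r = 3) = (3/6)(3/5) = 3/10; P(data | r = 5) = (5/6)(1/5) = 1/6.
Weighting by the prior gives 3/8 · 4/15 = 1/10, 3/8 · 3/10 = 9/80, 1/4 · 1/6 = 1/24; these sum to 61/240.
Dividing through by the total gives posterior P(r = 2 | data) = 24/61, P(r = 3 | data) = 27/61, P(r = 5 | data) = 10/61.
So P(blue next | data) = Σ P(blue next | H) P(H | data) = (1/4)(24/61) + (1/2)(27/61) + (1)(10/61) = 59/122.

0.4836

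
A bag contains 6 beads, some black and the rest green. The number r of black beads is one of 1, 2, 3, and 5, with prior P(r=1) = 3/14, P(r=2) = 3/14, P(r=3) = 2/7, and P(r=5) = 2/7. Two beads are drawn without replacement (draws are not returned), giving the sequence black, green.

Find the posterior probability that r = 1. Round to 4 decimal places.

Compute the likelihood of the observed sequence for each case: P(data | r = 1) = (1/6)(5/5) = 1/6; P(data | r = 2) = (2/6)(4/5) = 4/15; P(data | r = 3) = (3/6)(3/5) = 3/10; P(data | r = 5) = (5/6)(1/5) = 1/6.
The prior-weighted likelihoods are 3/14 · 1/6 = 1/28, 3/14 · 4/15 = 2/35, 2/7 · 3/10 = 3/35, 2/7 · 1/6 = 1/21; these sum to 19/84.
So P(r = 1 | data) = (1/28) / (19/84) = 3/19.

0.1579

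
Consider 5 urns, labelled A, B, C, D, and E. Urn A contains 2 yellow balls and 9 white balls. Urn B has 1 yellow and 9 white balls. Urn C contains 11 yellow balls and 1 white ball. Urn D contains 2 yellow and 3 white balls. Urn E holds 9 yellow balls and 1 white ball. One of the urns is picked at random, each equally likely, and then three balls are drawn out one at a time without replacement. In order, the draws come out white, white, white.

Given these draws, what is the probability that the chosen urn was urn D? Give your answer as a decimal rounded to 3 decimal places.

0.076

For each hypothesis, P(data | H) works out to: P(data | urn A) = (9/11)(8/10)(7/9) = 28/55; P(data | urn B) = (9/10)(8/9)(7/8) = 7/10; P(data | urn C) = (1/12)(0/11) = 0; P(data | urn D) = (3/5)(2/4)(1/3) = 1/10; P(data | urn E) = (1/10)(0/9) = 0.
Weighting by the prior gives 1/5 · 28/55 = 28/275, 1/5 · 7/10 = 7/50, 1/5 · 0 = 0, 1/5 · 1/10 = 1/50, 1/5 · 0 = 0; with total 72/275.
By Bayes' rule, P(urn D | data) = (1/50) / (72/275) = 11/144.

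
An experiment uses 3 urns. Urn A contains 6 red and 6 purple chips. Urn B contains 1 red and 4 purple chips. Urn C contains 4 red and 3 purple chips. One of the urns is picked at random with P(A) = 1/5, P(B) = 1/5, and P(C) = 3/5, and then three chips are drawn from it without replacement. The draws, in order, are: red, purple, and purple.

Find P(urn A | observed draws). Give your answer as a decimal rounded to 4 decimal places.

For each hypothesis, P(data | H) works out to: P(data | urn A) = (6/12)(6/11)(5/10) = 0.13636; P(data | urn B) = (1/5)(4/4)(3/3) = 0.2; P(data | urn C) = (4/7)(3/6)(2/5) = 0.11429.
The prior-weighted likelihoods are 1/5 · 0.13636 = 0.027273, 1/5 · 0.2 = 0.04, 3/5 · 0.11429 = 0.068571; these sum to 0.13584.
By Bayes' rule, P(urn A | data) = (0.027273) / (0.13584) = 0.20076.

0.2008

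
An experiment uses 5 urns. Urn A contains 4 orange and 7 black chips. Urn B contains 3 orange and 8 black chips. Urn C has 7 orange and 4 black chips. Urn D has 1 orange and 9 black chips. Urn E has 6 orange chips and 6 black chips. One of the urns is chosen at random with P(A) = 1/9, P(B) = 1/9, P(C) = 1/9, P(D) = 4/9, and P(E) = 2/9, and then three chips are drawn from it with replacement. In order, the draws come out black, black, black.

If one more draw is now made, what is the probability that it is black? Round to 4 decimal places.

0.8325

Compute the likelihood of the observed sequence for each case: P(data | urn A) = (7/11)(7/11)(7/11) = 0.2577; P(data | urn B) = (8/11)(8/11)(8/11) = 0.38467; P(data | urn C) = (4/11)(4/11)(4/11) = 0.048084; P(data | urn D) = (9/10)(9/10)(9/10) = 0.729; P(data | urn E) = (6/12)(6/12)(6/12) = 0.125.
Weighting by the prior gives 1/9 · 0.2577 = 0.028633, 1/9 · 0.38467 = 0.042741, 1/9 · 0.048084 = 0.0053427, 4/9 · 0.729 = 0.324, 2/9 · 0.125 = 0.027778; these sum to 0.4285.
Dividing through by the total gives posterior P(urn A | data) = 0.066823, P(urn B | data) = 0.099748, P(urn C | data) = 0.012468, P(urn D | data) = 0.75613, P(urn E | data) = 0.064826.
So P(black next | data) = Σ P(black next | H) P(H | data) = (7/11)(0.066823) + (8/11)(0.099748) + (4/11)(0.012468) + (9/10)(0.75613) + (1/2)(0.064826) = 0.83254.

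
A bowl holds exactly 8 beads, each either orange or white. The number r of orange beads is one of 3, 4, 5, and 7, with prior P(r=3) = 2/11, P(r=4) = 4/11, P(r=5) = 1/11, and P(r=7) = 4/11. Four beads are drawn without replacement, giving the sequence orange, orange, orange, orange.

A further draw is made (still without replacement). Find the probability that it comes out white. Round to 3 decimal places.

0.287

Under each hypothesis, the probability of the observed sequence is: P(data | r = 3) = (3/8)(2/7)(1/6)(0/5) = 0; P(data | r = 4) = (4/8)(3/7)(2/6)(1/5) = 1/70; P(data | r = 5) = (5/8)(4/7)(3/6)(2/5) = 1/14; P(data | r = 7) = (7/8)(6/7)(5/6)(4/5) = 1/2.
Weighting by the prior gives 2/11 · 0 = 0, 4/11 · 1/70 = 2/385, 1/11 · 1/14 = 1/154, 4/11 · 1/2 = 2/11; with total 149/770.
The posterior is then P(r = 3 | data) = 0, P(r = 4 | data) = 4/149, P(r = 5 | data) = 5/149, P(r = 7 | data) = 140/149.
So P(white next | data) = Σ P(white next | H) P(H | data) = (1)(4/149) + (3/4)(5/149) + (1/4)(140/149) = 171/596.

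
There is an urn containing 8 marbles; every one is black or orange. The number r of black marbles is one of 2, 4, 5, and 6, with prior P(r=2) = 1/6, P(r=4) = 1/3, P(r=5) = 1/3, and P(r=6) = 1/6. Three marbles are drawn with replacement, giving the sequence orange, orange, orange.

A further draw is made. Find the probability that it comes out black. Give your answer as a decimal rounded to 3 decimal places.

The likelihood of the observed sequence under each hypothesis: P(data | r = 2) = (6/8)(6/8)(6/8) = 0.42188; P(data | r = 4) = (4/8)(4/8)(4/8) = 0.125; P(data | r = 5) = (3/8)(3/8)(3/8) = 0.052734; P(data | r = 6) = (2/8)(2/8)(2/8) = 0.015625.
Multiplying each by its prior: 1/6 · 0.42188 = 0.070312, 1/3 · 0.125 = 0.041667, 1/3 · 0.052734 = 0.017578, 1/6 · 0.015625 = 0.0026042; summing to 0.13216.
Normalising, the posterior is P(r = 2 | data) = 0.53202, P(r = 4 | data) = 0.31527, P(r = 5 | data) = 0.133, P(r = 6 | data) = 0.019704.
So P(black next | data) = Σ P(black next | H) P(H | data) = (1/4)(0.53202) + (1/2)(0.31527) + (5/8)(0.133) + (3/4)(0.019704) = 0.38855.

0.389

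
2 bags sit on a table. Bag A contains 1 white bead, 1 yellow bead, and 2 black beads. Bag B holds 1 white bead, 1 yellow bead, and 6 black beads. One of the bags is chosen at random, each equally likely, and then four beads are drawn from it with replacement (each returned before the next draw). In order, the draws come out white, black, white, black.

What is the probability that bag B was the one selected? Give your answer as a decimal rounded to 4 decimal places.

For each hypothesis, P(data | H) works out to: P(data | bag A) = (1/4)(2/4)(1/4)(2/4) = 0.015625; P(data | bag B) = (1/8)(6/8)(1/8)(6/8) = 0.0087891.
Weighting by the prior gives 1/2 · 0.015625 = 0.0078125, 1/2 · 0.0087891 = 0.0043945; summing to 0.012207.
Hence P(bag B | data) = (0.0043945) / (0.012207) = 0.36.

0.3600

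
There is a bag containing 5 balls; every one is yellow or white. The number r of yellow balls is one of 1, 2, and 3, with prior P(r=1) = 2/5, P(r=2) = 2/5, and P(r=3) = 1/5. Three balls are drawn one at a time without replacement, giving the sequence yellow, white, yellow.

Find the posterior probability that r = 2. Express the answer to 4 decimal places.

Compute the likelihood of the observed sequence for each case: P(data | r = 1) = (1/5)(4/4)(0/3) = 0; P(data | r = 2) = (2/5)(3/4)(1/3) = 1/10; P(data | r = 3) = (3/5)(2/4)(2/3) = 1/5.
Multiplying each by its prior: 2/5 · 0 = 0, 2/5 · 1/10 = 1/25, 1/5 · 1/5 = 1/25; with total 2/25.
So P(r = 2 | data) = (1/25) / (2/25) = 1/2.

0.5000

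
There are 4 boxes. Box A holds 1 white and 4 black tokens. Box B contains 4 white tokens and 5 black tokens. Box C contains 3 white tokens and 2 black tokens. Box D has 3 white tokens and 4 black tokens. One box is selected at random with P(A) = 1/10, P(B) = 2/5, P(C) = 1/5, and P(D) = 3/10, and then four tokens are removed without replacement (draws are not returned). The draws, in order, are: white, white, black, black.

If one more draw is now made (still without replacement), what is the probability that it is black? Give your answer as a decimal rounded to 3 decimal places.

0.467

Compute the likelihood of the observed sequence for each case: P(data | box A) = (1/5)(0/4) = 0; P(data | box B) = (4/9)(3/8)(5/7)(4/6) = 0.079365; P(data | box C) = (3/5)(2/4)(2/3)(1/2) = 0.1; P(data | box D) = (3/7)(2/6)(4/5)(3/4) = 0.085714.
Weighting by the prior gives 1/10 · 0 = 0, 2/5 · 0.079365 = 0.031746, 1/5 · 0.1 = 0.02, 3/10 · 0.085714 = 0.025714; these sum to 0.07746.
The posterior is then P(box A | data) = 0, P(box B | data) = 0.40984, P(box C | data) = 0.2582, P(box D | data) = 0.33197.
Averaging over the posterior, P(black next | data) = (3/5)(0.40984) + (0)(0.2582) + (2/3)(0.33197) = 0.46721.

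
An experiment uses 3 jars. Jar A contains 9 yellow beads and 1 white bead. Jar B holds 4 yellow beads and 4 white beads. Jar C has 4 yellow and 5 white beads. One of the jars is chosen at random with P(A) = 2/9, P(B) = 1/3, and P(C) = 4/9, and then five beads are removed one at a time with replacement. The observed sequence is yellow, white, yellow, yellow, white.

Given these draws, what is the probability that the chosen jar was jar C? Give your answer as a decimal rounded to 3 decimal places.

Compute the likelihood of the observed sequence for each case: P(data | jar A) = (9/10)(1/10)(9/10)(9/10)(1/10) = 0.00729; P(data | jar B) = (4/8)(4/8)(4/8)(4/8)(4/8) = 0.03125; P(data | jar C) = (4/9)(5/9)(4/9)(4/9)(5/9) = 0.027096.
The prior-weighted likelihoods are 2/9 · 0.00729 = 0.00162, 1/3 · 0.03125 = 0.010417, 4/9 · 0.027096 = 0.012043; with total 0.024079.
Hence P(jar C | data) = (0.012043) / (0.024079) = 0.50013.

0.500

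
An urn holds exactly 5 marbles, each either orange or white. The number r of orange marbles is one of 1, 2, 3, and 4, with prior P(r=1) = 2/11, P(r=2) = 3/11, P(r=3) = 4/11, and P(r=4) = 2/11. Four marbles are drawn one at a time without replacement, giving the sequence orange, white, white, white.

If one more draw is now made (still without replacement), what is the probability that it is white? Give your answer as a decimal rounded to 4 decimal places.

0.5714

For each hypothesis, P(data | H) works out to: P(data | r = 1) = (1/5)(4/4)(3/3)(2/2) = 1/5; P(data | r = 2) = (2/5)(3/4)(2/3)(1/2) = 1/10; P(data | r = 3) = (3/5)(2/4)(1/3)(0/2) = 0; P(data | r = 4) = (4/5)(1/4)(0/3) = 0.
The prior-weighted likelihoods are 2/11 · 1/5 = 2/55, 3/11 · 1/10 = 3/110, 4/11 · 0 = 0, 2/11 · 0 = 0; with total 7/110.
The posterior is then P(r = 1 | data) = 4/7, P(r = 2 | data) = 3/7, P(r = 3 | data) = 0, P(r = 4 | data) = 0.
Averaging over the posterior, P(white next | data) = (1)(4/7) + (0)(3/7) = 4/7.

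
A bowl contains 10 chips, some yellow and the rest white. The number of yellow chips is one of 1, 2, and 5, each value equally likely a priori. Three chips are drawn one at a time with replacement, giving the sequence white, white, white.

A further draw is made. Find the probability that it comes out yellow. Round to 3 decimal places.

Under each hypothesis, the probability of the observed sequence is: P(data | r = 1) = (9/10)(9/10)(9/10) = 0.729; P(data | r = 2) = (8/10)(8/10)(8/10) = 0.512; P(data | r = 5) = (5/10)(5/10)(5/10) = 0.125.
Multiplying each by its prior: 1/3 · 0.729 = 0.243, 1/3 · 0.512 = 0.17067, 1/3 · 0.125 = 0.041667; these sum to 0.45533.
The posterior is then P(r = 1 | data) = 0.53367, P(r = 2 | data) = 0.37482, P(r = 5 | data) = 0.091508.
The predictive probability is P(yellow next | data) = (1/10)(0.53367) + (1/5)(0.37482) + (1/2)(0.091508) = 0.17408.

0.174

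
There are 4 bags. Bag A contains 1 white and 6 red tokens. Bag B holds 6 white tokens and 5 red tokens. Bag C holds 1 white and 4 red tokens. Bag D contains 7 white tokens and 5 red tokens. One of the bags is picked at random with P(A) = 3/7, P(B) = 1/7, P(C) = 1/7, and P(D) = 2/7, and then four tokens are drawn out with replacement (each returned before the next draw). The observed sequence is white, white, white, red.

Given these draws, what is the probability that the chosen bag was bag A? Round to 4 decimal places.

The likelihood of the observed sequence under each hypothesis: P(data | bag A) = (1/7)(1/7)(1/7)(6/7) = 0.002499; P(data | bag B) = (6/11)(6/11)(6/11)(5/11) = 0.073765; P(data | bag C) = (1/5)(1/5)(1/5)(4/5) = 0.0064; P(data | bag D) = (7/12)(7/12)(7/12)(5/12) = 0.082706.
Weighting by the prior gives 3/7 · 0.002499 = 0.001071, 1/7 · 0.073765 = 0.010538, 1/7 · 0.0064 = 0.00091429, 2/7 · 0.082706 = 0.02363; summing to 0.036154.
By Bayes' rule, P(bag A | data) = (0.001071) / (0.036154) = 0.029623.

0.0296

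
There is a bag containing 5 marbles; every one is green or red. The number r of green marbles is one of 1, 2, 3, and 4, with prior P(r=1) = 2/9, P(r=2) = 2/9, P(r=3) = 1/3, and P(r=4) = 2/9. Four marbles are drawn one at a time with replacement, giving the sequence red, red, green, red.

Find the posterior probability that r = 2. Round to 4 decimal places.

0.3418

Compute the likelihood of the observed sequence for each case: P(data | r = 1) = (4/5)(4/5)(1/5)(4/5) = 0.1024; P(data | r = 2) = (3/5)(3/5)(2/5)(3/5) = 0.0864; P(data | r = 3) = (2/5)(2/5)(3/5)(2/5) = 0.0384; P(data | r = 4) = (1/5)(1/5)(4/5)(1/5) = 0.0064.
Weighting by the prior gives 2/9 · 0.1024 = 0.022756, 2/9 · 0.0864 = 0.0192, 1/3 · 0.0384 = 0.0128, 2/9 · 0.0064 = 0.0014222; these sum to 0.056178.
By Bayes' rule, P(r = 2 | data) = (0.0192) / (0.056178) = 0.34177.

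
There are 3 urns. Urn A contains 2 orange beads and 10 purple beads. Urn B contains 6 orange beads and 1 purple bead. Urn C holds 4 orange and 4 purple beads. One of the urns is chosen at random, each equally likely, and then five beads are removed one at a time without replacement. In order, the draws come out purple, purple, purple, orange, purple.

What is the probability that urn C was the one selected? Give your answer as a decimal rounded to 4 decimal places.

Under each hypothesis, the probability of the observed sequence is: P(data | urn A) = (10/12)(9/11)(8/10)(2/9)(7/8) = 0.10606; P(data | urn B) = (1/7)(0/6) = 0; P(data | urn C) = (4/8)(3/7)(2/6)(4/5)(1/4) = 0.014286.
Multiplying each by its prior: 1/3 · 0.10606 = 0.035354, 1/3 · 0 = 0, 1/3 · 0.014286 = 0.0047619; summing to 0.040115.
By Bayes' rule, P(urn C | data) = (0.0047619) / (0.040115) = 0.11871.

0.1187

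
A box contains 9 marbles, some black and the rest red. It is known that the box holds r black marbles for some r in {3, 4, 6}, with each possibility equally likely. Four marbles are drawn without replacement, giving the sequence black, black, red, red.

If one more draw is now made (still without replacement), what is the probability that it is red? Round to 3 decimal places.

Under each hypothesis, the probability of the observed sequence is: P(data | r = 3) = (3/9)(2/8)(6/7)(5/6) = 5/84; P(data | r = 4) = (4/9)(3/8)(5/7)(4/6) = 5/63; P(data | r = 6) = (6/9)(5/8)(3/7)(2/6) = 5/84.
The prior-weighted likelihoods are 1/3 · 5/84 = 5/252, 1/3 · 5/63 = 5/189, 1/3 · 5/84 = 5/252; summing to 25/378.
The posterior is then P(r = 3 | data) = 3/10, P(r = 4 | data) = 2/5, P(r = 6 | data) = 3/10.
The predictive probability is P(red next | data) = (4/5)(3/10) + (3/5)(2/5) + (1/5)(3/10) = 27/50.

0.540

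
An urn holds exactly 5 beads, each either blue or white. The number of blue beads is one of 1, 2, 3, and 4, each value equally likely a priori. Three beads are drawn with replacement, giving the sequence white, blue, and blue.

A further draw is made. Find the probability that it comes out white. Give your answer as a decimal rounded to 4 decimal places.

0.4160

Compute the likelihood of the observed sequence for each case: P(data | r = 1) = (4/5)(1/5)(1/5) = 4/125; P(data | r = 2) = (3/5)(2/5)(2/5) = 12/125; P(data | r = 3) = (2/5)(3/5)(3/5) = 18/125; P(data | r = 4) = (1/5)(4/5)(4/5) = 16/125.
Multiplying each by its prior: 1/4 · 4/125 = 1/125, 1/4 · 12/125 = 3/125, 1/4 · 18/125 = 9/250, 1/4 · 16/125 = 4/125; summing to 1/10.
Dividing through by the total gives posterior P(r = 1 | data) = 2/25, P(r = 2 | data) = 6/25, P(r = 3 | data) = 9/25, P(r = 4 | data) = 8/25.
Averaging over the posterior, P(white next | data) = (4/5)(2/25) + (3/5)(6/25) + (2/5)(9/25) + (1/5)(8/25) = 52/125.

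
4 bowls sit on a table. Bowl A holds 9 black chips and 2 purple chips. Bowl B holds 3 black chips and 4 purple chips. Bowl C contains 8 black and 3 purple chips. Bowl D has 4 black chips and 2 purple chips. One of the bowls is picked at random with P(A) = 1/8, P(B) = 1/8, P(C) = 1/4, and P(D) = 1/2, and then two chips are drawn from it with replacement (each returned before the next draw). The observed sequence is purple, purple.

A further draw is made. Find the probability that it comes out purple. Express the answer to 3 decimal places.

The likelihood of the observed sequence under each hypothesis: P(data | bowl A) = (2/11)(2/11) = 0.033058; P(data | bowl B) = (4/7)(4/7) = 0.32653; P(data | bowl C) = (3/11)(3/11) = 0.07438; P(data | bowl D) = (2/6)(2/6) = 0.11111.
The prior-weighted likelihoods are 1/8 · 0.033058 = 0.0041322, 1/8 · 0.32653 = 0.040816, 1/4 · 0.07438 = 0.018595, 1/2 · 0.11111 = 0.055556; summing to 0.1191.
Dividing through by the total gives posterior P(bowl A | data) = 0.034696, P(bowl B | data) = 0.34271, P(bowl C | data) = 0.15613, P(bowl D | data) = 0.46646.
Averaging over the posterior, P(purple next | data) = (2/11)(0.034696) + (4/7)(0.34271) + (3/11)(0.15613) + (1/3)(0.46646) = 0.40021.

0.400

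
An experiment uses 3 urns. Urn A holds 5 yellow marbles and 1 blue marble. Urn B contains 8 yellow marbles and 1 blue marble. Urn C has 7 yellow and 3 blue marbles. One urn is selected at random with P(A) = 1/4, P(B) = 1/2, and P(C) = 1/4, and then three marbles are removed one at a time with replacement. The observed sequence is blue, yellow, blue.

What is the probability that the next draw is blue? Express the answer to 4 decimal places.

Compute the likelihood of the observed sequence for each case: P(data | urn A) = (1/6)(5/6)(1/6) = 0.023148; P(data | urn B) = (1/9)(8/9)(1/9) = 0.010974; P(data | urn C) = (3/10)(7/10)(3/10) = 0.063.
Weighting by the prior gives 1/4 · 0.023148 = 0.005787, 1/2 · 0.010974 = 0.005487, 1/4 · 0.063 = 0.01575; these sum to 0.027024.
The posterior is then P(urn A | data) = 0.21414, P(urn B | data) = 0.20304, P(urn C | data) = 0.58282.
The predictive probability is P(blue next | data) = (1/6)(0.21414) + (1/9)(0.20304) + (3/10)(0.58282) = 0.2331.

0.2331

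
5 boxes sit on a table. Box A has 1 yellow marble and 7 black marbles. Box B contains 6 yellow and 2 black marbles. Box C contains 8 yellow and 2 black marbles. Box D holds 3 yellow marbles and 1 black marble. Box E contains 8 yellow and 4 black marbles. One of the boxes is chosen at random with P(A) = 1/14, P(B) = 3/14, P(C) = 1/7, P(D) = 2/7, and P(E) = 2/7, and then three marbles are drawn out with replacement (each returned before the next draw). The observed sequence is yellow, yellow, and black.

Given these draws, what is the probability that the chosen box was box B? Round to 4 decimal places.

The likelihood of the observed sequence under each hypothesis: P(data | box A) = (1/8)(1/8)(7/8) = 0.013672; P(data | box B) = (6/8)(6/8)(2/8) = 0.14062; P(data | box C) = (8/10)(8/10)(2/10) = 0.128; P(data | box D) = (3/4)(3/4)(1/4) = 0.14062; P(data | box E) = (8/12)(8/12)(4/12) = 0.14815.
Multiplying each by its prior: 1/14 · 0.013672 = 0.00097656, 3/14 · 0.14062 = 0.030134, 1/7 · 0.128 = 0.018286, 2/7 · 0.14062 = 0.040179, 2/7 · 0.14815 = 0.042328; these sum to 0.1319.
So P(box B | data) = (0.030134) / (0.1319) = 0.22846.

0.2285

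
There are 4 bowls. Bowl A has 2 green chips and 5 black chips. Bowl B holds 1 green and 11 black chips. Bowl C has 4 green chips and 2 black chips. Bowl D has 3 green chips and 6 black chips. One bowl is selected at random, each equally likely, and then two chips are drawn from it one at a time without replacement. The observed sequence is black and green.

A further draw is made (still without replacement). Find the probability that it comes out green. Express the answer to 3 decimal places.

0.381

Compute the likelihood of the observed sequence for each case: P(data | bowl A) = (5/7)(2/6) = 5/21; P(data | bowl B) = (11/12)(1/11) = 1/12; P(data | bowl C) = (2/6)(4/5) = 4/15; P(data | bowl D) = (6/9)(3/8) = 1/4.
The prior-weighted likelihoods are 1/4 · 5/21 = 5/84, 1/4 · 1/12 = 1/48, 1/4 · 4/15 = 1/15, 1/4 · 1/4 = 1/16; these sum to 22/105.
Normalising, the posterior is P(bowl A | data) = 25/88, P(bowl B | data) = 35/352, P(bowl C | data) = 7/22, P(bowl D | data) = 105/352.
The predictive probability is P(green next | data) = (1/5)(25/88) + (0)(35/352) + (3/4)(7/22) + (2/7)(105/352) = 67/176.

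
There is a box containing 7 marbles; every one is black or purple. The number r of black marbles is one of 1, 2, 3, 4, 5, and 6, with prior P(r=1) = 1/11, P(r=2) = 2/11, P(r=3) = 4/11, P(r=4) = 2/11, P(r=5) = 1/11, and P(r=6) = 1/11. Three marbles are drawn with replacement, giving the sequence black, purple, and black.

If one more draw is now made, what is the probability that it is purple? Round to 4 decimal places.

The likelihood of the observed sequence under each hypothesis: P(data | r = 1) = (1/7)(6/7)(1/7) = 0.017493; P(data | r = 2) = (2/7)(5/7)(2/7) = 0.058309; P(data | r = 3) = (3/7)(4/7)(3/7) = 0.10496; P(data | r = 4) = (4/7)(3/7)(4/7) = 0.13994; P(data | r = 5) = (5/7)(2/7)(5/7) = 0.14577; P(data | r = 6) = (6/7)(1/7)(6/7) = 0.10496.
Weighting by the prior gives 1/11 · 0.017493 = 0.0015902, 2/11 · 0.058309 = 0.010602, 4/11 · 0.10496 = 0.038166, 2/11 · 0.13994 = 0.025444, 1/11 · 0.14577 = 0.013252, 1/11 · 0.10496 = 0.0095415; these sum to 0.098595.
The posterior is then P(r = 1 | data) = 0.016129, P(r = 2 | data) = 0.10753, P(r = 3 | data) = 0.3871, P(r = 4 | data) = 0.25806, P(r = 5 | data) = 0.13441, P(r = 6 | data) = 0.096774.
The predictive probability is P(purple next | data) = (6/7)(0.016129) + (5/7)(0.10753) + (4/7)(0.3871) + (3/7)(0.25806) + (2/7)(0.13441) + (1/7)(0.096774) = 0.47465.

0.4747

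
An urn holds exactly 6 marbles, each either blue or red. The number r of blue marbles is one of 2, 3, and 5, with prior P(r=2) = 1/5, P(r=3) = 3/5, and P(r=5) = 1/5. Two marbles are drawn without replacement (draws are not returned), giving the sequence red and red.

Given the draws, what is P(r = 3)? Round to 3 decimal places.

The likelihood of the observed sequence under each hypothesis: P(data | r = 2) = (4/6)(3/5) = 2/5; P(data | r = 3) = (3/6)(2/5) = 1/5; P(data | r = 5) = (1/6)(0/5) = 0.
Weighting by the prior gives 1/5 · 2/5 = 2/25, 3/5 · 1/5 = 3/25, 1/5 · 0 = 0; with total 1/5.
So P(r = 3 | data) = (3/25) / (1/5) = 3/5.

0.600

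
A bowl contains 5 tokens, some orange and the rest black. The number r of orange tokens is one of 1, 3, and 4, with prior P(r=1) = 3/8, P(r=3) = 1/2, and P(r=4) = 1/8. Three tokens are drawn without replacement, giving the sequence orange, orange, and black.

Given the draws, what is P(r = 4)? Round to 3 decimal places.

Under each hypothesis, the probability of the observed sequence is: P(data | r = 1) = (1/5)(0/4) = 0; P(data | r = 3) = (3/5)(2/4)(2/3) = 1/5; P(data | r = 4) = (4/5)(3/4)(1/3) = 1/5.
The prior-weighted likelihoods are 3/8 · 0 = 0, 1/2 · 1/5 = 1/10, 1/8 · 1/5 = 1/40; with total 1/8.
So P(r = 4 | data) = (1/40) / (1/8) = 1/5.

0.200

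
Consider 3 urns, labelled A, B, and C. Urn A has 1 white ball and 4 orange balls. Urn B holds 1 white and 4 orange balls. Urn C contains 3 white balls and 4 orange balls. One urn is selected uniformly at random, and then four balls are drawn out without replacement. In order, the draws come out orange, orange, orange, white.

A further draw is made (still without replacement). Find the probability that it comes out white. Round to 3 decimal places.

0.118

The likelihood of the observed sequence under each hypothesis: P(data | urn A) = (4/5)(3/4)(2/3)(1/2) = 1/5; P(data | urn B) = (4/5)(3/4)(2/3)(1/2) = 1/5; P(data | urn C) = (4/7)(3/6)(2/5)(3/4) = 3/35.
Multiplying each by its prior: 1/3 · 1/5 = 1/15, 1/3 · 1/5 = 1/15, 1/3 · 3/35 = 1/35; these sum to 17/105.
The posterior is then P(urn A | data) = 7/17, P(urn B | data) = 7/17, P(urn C | data) = 3/17.
So P(white next | data) = Σ P(white next | H) P(H | data) = (0)(7/17) + (0)(7/17) + (2/3)(3/17) = 2/17.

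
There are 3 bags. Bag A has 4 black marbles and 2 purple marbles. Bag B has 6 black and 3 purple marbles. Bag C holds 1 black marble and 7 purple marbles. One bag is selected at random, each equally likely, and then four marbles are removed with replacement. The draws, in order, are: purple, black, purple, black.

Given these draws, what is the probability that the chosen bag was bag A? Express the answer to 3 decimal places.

0.446

Under each hypothesis, the probability of the observed sequence is: P(data | bag A) = (2/6)(4/6)(2/6)(4/6) = 0.049383; P(data | bag B) = (3/9)(6/9)(3/9)(6/9) = 0.049383; P(data | bag C) = (7/8)(1/8)(7/8)(1/8) = 0.011963.
The prior-weighted likelihoods are 1/3 · 0.049383 = 0.016461, 1/3 · 0.049383 = 0.016461, 1/3 · 0.011963 = 0.0039876; with total 0.036909.
So P(bag A | data) = (0.016461) / (0.036909) = 0.44598.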